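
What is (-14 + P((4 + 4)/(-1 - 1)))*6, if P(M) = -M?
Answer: -60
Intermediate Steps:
(-14 + P((4 + 4)/(-1 - 1)))*6 = (-14 - (4 + 4)/(-1 - 1))*6 = (-14 - 8/(-2))*6 = (-14 - 8*(-1)/2)*6 = (-14 - 1*(-4))*6 = (-14 + 4)*6 = -10*6 = -60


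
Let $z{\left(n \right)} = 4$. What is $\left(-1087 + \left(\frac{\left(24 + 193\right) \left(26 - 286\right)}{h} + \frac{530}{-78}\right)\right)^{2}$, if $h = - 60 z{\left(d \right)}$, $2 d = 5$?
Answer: $\frac{1993890409}{2704} \approx 7.3739 \cdot 10^{5}$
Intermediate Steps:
$d = \frac{5}{2}$ ($d = \frac{1}{2} \cdot 5 = \frac{5}{2} \approx 2.5$)
$h = -240$ ($h = \left(-60\right) 4 = -240$)
$\left(-1087 + \left(\frac{\left(24 + 193\right) \left(26 - 286\right)}{h} + \frac{530}{-78}\right)\right)^{2} = \left(-1087 + \left(\frac{\left(24 + 193\right) \left(26 - 286\right)}{-240} + \frac{530}{-78}\right)\right)^{2} = \left(-1087 + \left(217 \left(-260\right) \left(- \frac{1}{240}\right) + 530 \left(- \frac{1}{78}\right)\right)\right)^{2} = \left(-1087 - - \frac{11871}{52}\right)^{2} = \left(-1087 + \left(\frac{2821}{12} - \frac{265}{39}\right)\right)^{2} = \left(-1087 + \frac{11871}{52}\right)^{2} = \left(- \frac{44653}{52}\right)^{2} = \frac{1993890409}{2704}$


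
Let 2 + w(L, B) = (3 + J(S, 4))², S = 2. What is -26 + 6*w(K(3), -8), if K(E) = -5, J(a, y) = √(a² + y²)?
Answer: 136 + 72*√5 ≈ 297.00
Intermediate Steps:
w(L, B) = -2 + (3 + 2*√5)² (w(L, B) = -2 + (3 + √(2² + 4²))² = -2 + (3 + √(4 + 16))² = -2 + (3 + √20)² = -2 + (3 + 2*√5)²)
-26 + 6*w(K(3), -8) = -26 + 6*(27 + 12*√5) = -26 + (162 + 72*√5) = 136 + 72*√5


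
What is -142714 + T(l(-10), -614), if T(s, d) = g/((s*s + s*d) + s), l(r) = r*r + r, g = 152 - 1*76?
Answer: -3358774028/23535 ≈ -1.4271e+5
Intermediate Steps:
g = 76 (g = 152 - 76 = 76)
l(r) = r + r**2 (l(r) = r**2 + r = r + r**2)
T(s, d) = 76/(s + s**2 + d*s) (T(s, d) = 76/((s*s + s*d) + s) = 76/((s**2 + d*s) + s) = 76/(s + s**2 + d*s))
-142714 + T(l(-10), -614) = -142714 + 76/(((-10*(1 - 10)))*(1 - 614 - 10*(1 - 10))) = -142714 + 76/(((-10*(-9)))*(1 - 614 - 10*(-9))) = -142714 + 76/(90*(1 - 614 + 90)) = -142714 + 76*(1/90)/(-523) = -142714 + 76*(1/90)*(-1/523) = -142714 - 38/23535 = -3358774028/23535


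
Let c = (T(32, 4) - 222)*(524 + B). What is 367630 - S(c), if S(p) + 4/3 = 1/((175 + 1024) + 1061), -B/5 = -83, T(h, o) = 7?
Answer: 2492540437/6780 ≈ 3.6763e+5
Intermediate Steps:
B = 415 (B = -5*(-83) = 415)
c = -201885 (c = (7 - 222)*(524 + 415) = -215*939 = -201885)
S(p) = -9037/6780 (S(p) = -4/3 + 1/((175 + 1024) + 1061) = -4/3 + 1/(1199 + 1061) = -4/3 + 1/2260 = -9037/6780)
367630 - S(c) = 367630 - 1*(-9037/6780) = 367630 + 9037/6780 = 2492540437/6780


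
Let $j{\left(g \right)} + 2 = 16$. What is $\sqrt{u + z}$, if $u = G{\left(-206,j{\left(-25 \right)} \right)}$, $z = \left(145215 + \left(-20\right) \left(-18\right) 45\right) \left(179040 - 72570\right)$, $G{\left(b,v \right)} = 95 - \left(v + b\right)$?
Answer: $\sqrt{17185855337} \approx 1.3109 \cdot 10^{5}$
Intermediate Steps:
$j{\left(g \right)} = 14$ ($j{\left(g \right)} = -2 + 16 = 14$)
$G{\left(b,v \right)} = 95 - b - v$ ($G{\left(b,v \right)} = 95 - \left(b + v\right) = 95 - b - v$)
$z = 17185855050$ ($z = \left(145215 + 360 \cdot 45\right) 106470 = \left(145215 + 16200\right) 106470 = 161415 \cdot 106470 = 17185855050$)
$u = 287$ ($u = 95 - -206 - 14 = 95 + 206 - 14 = 287$)
$\sqrt{u + z} = \sqrt{287 + 17185855050} = \sqrt{17185855337}$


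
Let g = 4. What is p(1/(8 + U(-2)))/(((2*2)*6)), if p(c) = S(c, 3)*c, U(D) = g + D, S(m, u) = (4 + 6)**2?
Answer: 5/12 ≈ 0.41667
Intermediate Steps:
S(m, u) = 100 (S(m, u) = 10**2 = 100)
U(D) = 4 + D
p(c) = 100*c
p(1/(8 + U(-2)))/(((2*2)*6)) = (100/(8 + (4 - 2)))/(((2*2)*6)) = (100/(8 + 2))/((4*6)) = (100/10)/24 = (100*(1/10))*(1/24) = 10*(1/24) = 5/12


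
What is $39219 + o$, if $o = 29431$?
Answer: $68650$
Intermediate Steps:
$39219 + o = 39219 + 29431 = 68650$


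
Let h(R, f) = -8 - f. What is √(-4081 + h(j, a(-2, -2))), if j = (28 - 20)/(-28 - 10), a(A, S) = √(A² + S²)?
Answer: √(-4089 - 2*√2) ≈ 63.967*I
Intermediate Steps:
j = -4/19 (j = 8/(-38) = 8*(-1/38) = -4/19 ≈ -0.21053)
√(-4081 + h(j, a(-2, -2))) = √(-4081 + (-8 - √((-2)² + (-2)²))) = √(-4081 + (-8 - √(4 + 4))) = √(-4081 + (-8 - √8)) = √(-4081 + (-8 - 2*√2)) = √(-4089 - 2*√2)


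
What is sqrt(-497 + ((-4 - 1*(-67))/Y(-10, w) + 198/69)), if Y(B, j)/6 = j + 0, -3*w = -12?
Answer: I*sqrt(4160102)/92 ≈ 22.17*I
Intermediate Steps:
w = 4 (w = -1/3*(-12) = 4)
Y(B, j) = 6*j (Y(B, j) = 6*(j + 0) = 6*j)
sqrt(-497 + ((-4 - 1*(-67))/Y(-10, w) + 198/69)) = sqrt(-497 + ((-4 - 1*(-67))/((6*4)) + 198/69)) = sqrt(-497 + ((-4 + 67)/24 + 198*(1/69))) = sqrt(-497 + (63*(1/24) + 66/23)) = sqrt(-497 + (21/8 + 66/23)) = sqrt(-497 + 1011/184) = sqrt(-90437/184) = I*sqrt(4160102)/92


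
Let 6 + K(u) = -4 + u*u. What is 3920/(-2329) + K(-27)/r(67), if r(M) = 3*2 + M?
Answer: 1388391/170017 ≈ 8.1662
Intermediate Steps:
r(M) = 6 + M
K(u) = -10 + u**2 (K(u) = -6 + (-4 + u*u) = -6 + (-4 + u**2) = -10 + u**2)
3920/(-2329) + K(-27)/r(67) = 3920/(-2329) + (-10 + (-27)**2)/(6 + 67) = 3920*(-1/2329) + (-10 + 729)/73 = -3920/2329 + 719*(1/73) = -3920/2329 + 719/73 = 1388391/170017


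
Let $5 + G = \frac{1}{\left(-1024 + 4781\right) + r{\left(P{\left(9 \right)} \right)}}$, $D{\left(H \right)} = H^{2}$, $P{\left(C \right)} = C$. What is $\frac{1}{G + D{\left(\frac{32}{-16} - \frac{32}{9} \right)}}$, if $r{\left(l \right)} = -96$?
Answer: $\frac{296541}{7669876} \approx 0.038663$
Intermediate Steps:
$G = - \frac{18304}{3661}$ ($G = -5 + \frac{1}{\left(-1024 + 4781\right) - 96} = -5 + \frac{1}{3757 - 96} = -5 + \frac{1}{3661} = - \frac{18304}{3661} \approx -4.9997$)
$\frac{1}{G + D{\left(\frac{32}{-16} - \frac{32}{9} \right)}} = \frac{1}{- \frac{18304}{3661} + \left(\frac{32}{-16} - \frac{32}{9}\right)^{2}} = \frac{1}{- \frac{18304}{3661} + \left(32 \left(- \frac{1}{16}\right) - \frac{32}{9}\right)^{2}} = \frac{1}{- \frac{18304}{3661} + \left(-2 - \frac{32}{9}\right)^{2}} = \frac{1}{- \frac{18304}{3661} + \left(- \frac{50}{9}\right)^{2}} = \frac{1}{- \frac{18304}{3661} + \frac{2500}{81}} = \frac{1}{\frac{7669876}{296541}} = \frac{296541}{7669876}$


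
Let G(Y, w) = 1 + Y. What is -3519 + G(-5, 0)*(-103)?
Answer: -3107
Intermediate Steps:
-3519 + G(-5, 0)*(-103) = -3519 + (1 - 5)*(-103) = -3519 - 4*(-103) = -3519 + 412 = -3107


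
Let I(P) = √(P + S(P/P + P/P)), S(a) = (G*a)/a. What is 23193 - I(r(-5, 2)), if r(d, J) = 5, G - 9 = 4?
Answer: 23193 - 3*√2 ≈ 23189.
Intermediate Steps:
G = 13 (G = 9 + 4 = 13)
S(a) = 13 (S(a) = (13*a)/a = 13)
I(P) = √(13 + P) (I(P) = √(P + 13) = √(13 + P))
23193 - I(r(-5, 2)) = 23193 - √(13 + 5) = 23193 - √18 = 23193 - 3*√2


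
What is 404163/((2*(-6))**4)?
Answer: 14969/768 ≈ 19.491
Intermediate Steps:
404163/((2*(-6))**4) = 404163/((-12)**4) = 404163/20736 = 404163*(1/20736) = 14969/768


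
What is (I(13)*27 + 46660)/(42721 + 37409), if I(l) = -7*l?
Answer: 44203/80130 ≈ 0.55164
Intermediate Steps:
(I(13)*27 + 46660)/(42721 + 37409) = (-7*13*27 + 46660)/(42721 + 37409) = (-91*27 + 46660)/80130 = (-2457 + 46660)*(1/80130) = 44203*(1/80130) = 44203/80130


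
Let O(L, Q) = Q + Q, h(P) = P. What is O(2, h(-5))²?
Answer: 100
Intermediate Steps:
O(L, Q) = 2*Q
O(2, h(-5))² = (2*(-5))² = (-10)² = 100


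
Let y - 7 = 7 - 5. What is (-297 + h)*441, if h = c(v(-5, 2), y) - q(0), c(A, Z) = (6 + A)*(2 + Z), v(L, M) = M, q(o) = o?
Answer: -92169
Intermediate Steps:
y = 9 (y = 7 + (7 - 5) = 7 + 2 = 9)
c(A, Z) = (2 + Z)*(6 + A)
h = 88 (h = (12 + 2*2 + 6*9 + 2*9) - 1*0 = (12 + 4 + 54 + 18) + 0 = 88 + 0 = 88)
(-297 + h)*441 = (-297 + 88)*441 = -209*441 = -92169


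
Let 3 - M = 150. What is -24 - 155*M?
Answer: 22761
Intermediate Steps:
M = -147 (M = 3 - 1*150 = 3 - 150 = -147)
-24 - 155*M = -24 - 155*(-147) = -24 + 22785 = 22761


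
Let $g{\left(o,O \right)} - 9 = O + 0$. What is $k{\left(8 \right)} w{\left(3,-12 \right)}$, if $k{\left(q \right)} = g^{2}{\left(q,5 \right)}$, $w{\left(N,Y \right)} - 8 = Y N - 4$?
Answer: $-6272$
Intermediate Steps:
$g{\left(o,O \right)} = 9 + O$ ($g{\left(o,O \right)} = 9 + \left(O + 0\right) = 9 + O$)
$w{\left(N,Y \right)} = 4 + N Y$ ($w{\left(N,Y \right)} = 8 + \left(Y N - 4\right) = 8 + \left(N Y - 4\right) = 8 + \left(-4 + N Y\right) = 4 + N Y$)
$k{\left(q \right)} = 196$ ($k{\left(q \right)} = \left(9 + 5\right)^{2} = 14^{2} = 196$)
$k{\left(8 \right)} w{\left(3,-12 \right)} = 196 \left(4 + 3 \left(-12\right)\right) = 196 \left(4 - 36\right) = 196 \left(-32\right) = -6272$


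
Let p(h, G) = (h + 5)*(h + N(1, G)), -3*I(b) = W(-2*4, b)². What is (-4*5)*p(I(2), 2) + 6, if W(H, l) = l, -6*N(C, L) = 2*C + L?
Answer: 458/3 ≈ 152.67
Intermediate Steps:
N(C, L) = -C/3 - L/6 (N(C, L) = -(2*C + L)/6 = -(L + 2*C)/6 = -C/3 - L/6)
I(b) = -b²/3
p(h, G) = (5 + h)*(-⅓ + h - G/6) (p(h, G) = (h + 5)*(h + (-⅓*1 - G/6)) = (5 + h)*(h + (-⅓ - G/6)) = (5 + h)*(-⅓ + h - G/6))
(-4*5)*p(I(2), 2) + 6 = (-4*5)*(-5/3 + (-⅓*2²)² - ⅚*2 + 14*(-⅓*2²)/3 - ⅙*2*(-⅓*2²)) + 6 = -20*(-5/3 + (-⅓*4)² - 5/3 + 14*(-⅓*4)/3 - ⅙*2*(-⅓*4)) + 6 = -20*(-5/3 + (-4/3)² - 5/3 + (14/3)*(-4/3) - ⅙*2*(-4/3)) + 6 = -20*(-5/3 + 16/9 - 5/3 - 56/9 + 4/9) + 6 = -20*(-22/3) + 6 = 440/3 + 6 = 458/3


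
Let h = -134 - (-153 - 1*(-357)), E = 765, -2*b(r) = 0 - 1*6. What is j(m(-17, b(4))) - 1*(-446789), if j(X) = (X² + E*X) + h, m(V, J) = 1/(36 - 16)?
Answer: 178595701/400 ≈ 4.4649e+5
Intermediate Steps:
b(r) = 3 (b(r) = -(0 - 1*6)/2 = -(0 - 6)/2 = -½*(-6) = 3)
m(V, J) = 1/20
h = -338 (h = -134 - (-153 + 357) = -134 - 1*204 = -134 - 204 = -338)
j(X) = -338 + X² + 765*X (j(X) = (X² + 765*X) - 338 = -338 + X² + 765*X)
j(m(-17, b(4))) - 1*(-446789) = (-338 + (1/20)² + 765*(1/20)) - 1*(-446789) = (-338 + 1/400 + 153/4) + 446789 = -119899/400 + 446789 = 178595701/400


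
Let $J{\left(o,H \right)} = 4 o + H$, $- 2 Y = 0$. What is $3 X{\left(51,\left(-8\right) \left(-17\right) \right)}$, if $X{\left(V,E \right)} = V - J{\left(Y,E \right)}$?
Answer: $-255$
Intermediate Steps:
$Y = 0$ ($Y = \left(- \frac{1}{2}\right) 0 = 0$)
$J{\left(o,H \right)} = H + 4 o$
$X{\left(V,E \right)} = V - E$ ($X{\left(V,E \right)} = V - \left(E + 4 \cdot 0\right) = V - \left(E + 0\right) = V - E$)
$3 X{\left(51,\left(-8\right) \left(-17\right) \right)} = 3 \left(51 - \left(-8\right) \left(-17\right)\right) = 3 \left(51 - 136\right) = 3 \left(-85\right) = -255$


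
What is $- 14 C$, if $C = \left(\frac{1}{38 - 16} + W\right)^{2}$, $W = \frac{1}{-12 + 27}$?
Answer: $- \frac{9583}{54450} \approx -0.176$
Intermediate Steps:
$W = \frac{1}{15} \approx 0.066667$
$C = \frac{1369}{108900}$ ($C = \left(\frac{1}{38 - 16} + \frac{1}{15}\right)^{2} = \left(\frac{1}{22} + \frac{1}{15}\right)^{2} = \left(\frac{37}{330}\right)^{2} = \frac{1369}{108900} \approx 0.012571$)
$- 14 C = \left(-14\right) \frac{1369}{108900} = - \frac{9583}{54450}$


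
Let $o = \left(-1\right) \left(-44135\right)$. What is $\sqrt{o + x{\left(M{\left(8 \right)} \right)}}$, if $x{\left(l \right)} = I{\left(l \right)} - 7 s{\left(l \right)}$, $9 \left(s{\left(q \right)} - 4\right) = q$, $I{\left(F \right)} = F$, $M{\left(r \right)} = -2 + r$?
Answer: $\frac{5 \sqrt{15879}}{3} \approx 210.02$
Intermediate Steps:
$s{\left(q \right)} = 4 + \frac{q}{9}$
$x{\left(l \right)} = -28 + \frac{2 l}{9}$ ($x{\left(l \right)} = l - 7 \left(4 + \frac{l}{9}\right) = l - \left(28 + \frac{7 l}{9}\right) = -28 + \frac{2 l}{9}$)
$o = 44135$
$\sqrt{o + x{\left(M{\left(8 \right)} \right)}} = \sqrt{44135 - \left(28 - \frac{2 \left(-2 + 8\right)}{9}\right)} = \sqrt{44135 + \left(-28 + \frac{2}{9} \cdot 6\right)} = \sqrt{44135 + \left(-28 + \frac{4}{3}\right)} = \sqrt{44135 - \frac{80}{3}} = \sqrt{\frac{132325}{3}} = \frac{5 \sqrt{15879}}{3}$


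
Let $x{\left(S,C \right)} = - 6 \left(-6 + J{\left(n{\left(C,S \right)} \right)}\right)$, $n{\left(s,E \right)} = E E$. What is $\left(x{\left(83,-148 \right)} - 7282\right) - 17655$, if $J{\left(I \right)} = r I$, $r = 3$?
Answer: $-148903$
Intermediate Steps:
$n{\left(s,E \right)} = E^{2}$
$J{\left(I \right)} = 3 I$
$x{\left(S,C \right)} = 36 - 18 S^{2}$ ($x{\left(S,C \right)} = - 6 \left(-6 + 3 S^{2}\right) = 36 - 18 S^{2}$)
$\left(x{\left(83,-148 \right)} - 7282\right) - 17655 = \left(\left(36 - 18 \cdot 83^{2}\right) - 7282\right) - 17655 = \left(\left(36 - 124002\right) - 7282\right) - 17655 = \left(-123966 - 7282\right) - 17655 = -131248 - 17655 = -148903$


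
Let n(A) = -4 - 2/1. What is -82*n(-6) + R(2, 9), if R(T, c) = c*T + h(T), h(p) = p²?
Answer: 514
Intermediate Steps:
n(A) = -6 (n(A) = -4 - 2*1 = -4 - 2 = -6)
R(T, c) = T² + T*c (R(T, c) = c*T + T² = T*c + T² = T² + T*c)
-82*n(-6) + R(2, 9) = -82*(-6) + 2*(2 + 9) = 492 + 2*11 = 492 + 22 = 514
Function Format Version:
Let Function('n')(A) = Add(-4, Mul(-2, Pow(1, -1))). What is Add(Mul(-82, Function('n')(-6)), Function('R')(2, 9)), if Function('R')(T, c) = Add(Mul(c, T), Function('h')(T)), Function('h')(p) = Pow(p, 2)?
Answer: 514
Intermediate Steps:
Function('n')(A) = -6 (Function('n')(A) = Add(-4, Mul(-2, 1)) = Add(-4, -2) = -6)
Function('R')(T, c) = Add(Pow(T, 2), Mul(T, c)) (Function('R')(T, c) = Add(Mul(c, T), Pow(T, 2)) = Add(Mul(T, c), Pow(T, 2)) = Add(Pow(T, 2), Mul(T, c)))
Add(Mul(-82, Function('n')(-6)), Function('R')(2, 9)) = Add(Mul(-82, -6), Mul(2, Add(2, 9))) = Add(492, Mul(2, 11)) = Add(492, 22) = 514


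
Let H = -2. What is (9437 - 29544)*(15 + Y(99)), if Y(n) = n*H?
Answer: 3679581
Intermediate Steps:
Y(n) = -2*n (Y(n) = n*(-2) = -2*n)
(9437 - 29544)*(15 + Y(99)) = (9437 - 29544)*(15 - 2*99) = -20107*(15 - 198) = -20107*(-183) = 3679581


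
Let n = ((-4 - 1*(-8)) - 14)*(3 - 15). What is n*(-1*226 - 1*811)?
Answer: -124440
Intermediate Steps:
n = 120 (n = ((-4 + 8) - 14)*(-12) = (4 - 14)*(-12) = -10*(-12) = 120)
n*(-1*226 - 1*811) = 120*(-1*226 - 1*811) = 120*(-226 - 811) = 120*(-1037) = -124440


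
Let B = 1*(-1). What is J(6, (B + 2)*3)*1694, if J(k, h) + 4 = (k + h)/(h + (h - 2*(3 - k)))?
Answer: -11011/2 ≈ -5505.5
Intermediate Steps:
B = -1
J(k, h) = -4 + (h + k)/(-6 + 2*h + 2*k) (J(k, h) = -4 + (k + h)/(h + (h - 2*(3 - k))) = -4 + (h + k)/(h + (h + (-6 + 2*k))) = -4 + (h + k)/(h + (-6 + h + 2*k)) = -4 + (h + k)/(-6 + 2*h + 2*k))
J(6, (B + 2)*3)*1694 = ((24 - 7*(-1 + 2)*3 - 7*6)/(2*(-3 + (-1 + 2)*3 + 6)))*1694 = ((24 - 7*3 - 42)/(2*(-3 + 1*3 + 6)))*1694 = ((24 - 7*3 - 42)/(2*(-3 + 3 + 6)))*1694 = ((½)*(24 - 21 - 42)/6)*1694 = ((½)*(⅙)*(-39))*1694 = -13/4*1694 = -11011/2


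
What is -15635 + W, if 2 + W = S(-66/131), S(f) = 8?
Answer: -15629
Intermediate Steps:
W = 6 (W = -2 + 8 = 6)
-15635 + W = -15635 + 6 = -15629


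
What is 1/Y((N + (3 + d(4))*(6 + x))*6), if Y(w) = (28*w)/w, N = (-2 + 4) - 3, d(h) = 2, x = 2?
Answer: 1/28 ≈ 0.035714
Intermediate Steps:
N = -1 (N = 2 - 3 = -1)
Y(w) = 28
1/Y((N + (3 + d(4))*(6 + x))*6) = 1/28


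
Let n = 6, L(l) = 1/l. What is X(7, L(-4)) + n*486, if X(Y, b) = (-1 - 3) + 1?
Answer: 2913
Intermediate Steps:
X(Y, b) = -3 (X(Y, b) = -4 + 1 = -3)
X(7, L(-4)) + n*486 = -3 + 6*486 = -3 + 2916 = 2913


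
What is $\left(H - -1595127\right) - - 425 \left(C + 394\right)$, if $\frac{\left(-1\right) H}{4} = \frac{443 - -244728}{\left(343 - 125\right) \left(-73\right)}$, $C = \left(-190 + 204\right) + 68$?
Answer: $\frac{14302616981}{7957} \approx 1.7975 \cdot 10^{6}$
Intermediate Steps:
$C = 82$ ($C = 14 + 68 = 82$)
$H = \frac{490342}{7957}$ ($H = - 4 \frac{443 - -244728}{\left(343 - 125\right) \left(-73\right)} = - 4 \frac{443 + 244728}{218 \left(-73\right)} = - 4 \frac{245171}{-15914} = - 4 \cdot 245171 \left(- \frac{1}{15914}\right) = \left(-4\right) \left(- \frac{245171}{15914}\right) = \frac{490342}{7957} \approx 61.624$)
$\left(H - -1595127\right) - - 425 \left(C + 394\right) = \left(\frac{490342}{7957} - -1595127\right) - - 425 \left(82 + 394\right) = \left(\frac{490342}{7957} + 1595127\right) - \left(-425\right) 476 = \frac{12692915881}{7957} - -202300 = \frac{12692915881}{7957} + 202300 = \frac{14302616981}{7957}$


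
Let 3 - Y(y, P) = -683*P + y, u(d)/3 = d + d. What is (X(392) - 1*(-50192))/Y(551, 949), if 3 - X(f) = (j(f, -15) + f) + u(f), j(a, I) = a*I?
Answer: 17777/215873 ≈ 0.082349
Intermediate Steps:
j(a, I) = I*a
u(d) = 6*d (u(d) = 3*(d + d) = 3*(2*d) = 6*d)
Y(y, P) = 3 - y + 683*P (Y(y, P) = 3 - (-683*P + y) = 3 - (y - 683*P) = 3 + (-y + 683*P) = 3 - y + 683*P)
X(f) = 3 + 8*f (X(f) = 3 - ((-15*f + f) + 6*f) = 3 - (-14*f + 6*f) = 3 - (-8)*f = 3 + 8*f)
(X(392) - 1*(-50192))/Y(551, 949) = ((3 + 8*392) - 1*(-50192))/(3 - 1*551 + 683*949) = ((3 + 3136) + 50192)/(3 - 551 + 648167) = (3139 + 50192)/647619 = 53331*(1/647619) = 17777/215873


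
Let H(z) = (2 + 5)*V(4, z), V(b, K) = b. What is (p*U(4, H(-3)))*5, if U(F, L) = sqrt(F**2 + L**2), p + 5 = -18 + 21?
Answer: -200*sqrt(2) ≈ -282.84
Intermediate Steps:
H(z) = 28 (H(z) = (2 + 5)*4 = 7*4 = 28)
p = -2 (p = -5 + (-18 + 21) = -5 + 3 = -2)
(p*U(4, H(-3)))*5 = -2*sqrt(4**2 + 28**2)*5 = -2*sqrt(16 + 784)*5 = -40*sqrt(2)*5 = -200*sqrt(2)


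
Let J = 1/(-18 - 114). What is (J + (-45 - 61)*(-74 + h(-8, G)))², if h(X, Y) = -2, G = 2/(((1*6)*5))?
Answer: 1130800418881/17424 ≈ 6.4899e+7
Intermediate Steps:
G = 1/15 (G = 2/((6*5)) = 2/30 = 2*(1/30) = 1/15 ≈ 0.066667)
J = -1/132 (J = 1/(-132) = -1/132 ≈ -0.0075758)
(J + (-45 - 61)*(-74 + h(-8, G)))² = (-1/132 + (-45 - 61)*(-74 - 2))² = (-1/132 - 106*(-76))² = (-1/132 + 8056)² = (1063391/132)² = 1130800418881/17424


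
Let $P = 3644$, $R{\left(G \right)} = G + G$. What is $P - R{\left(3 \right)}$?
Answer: $3638$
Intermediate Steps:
$R{\left(G \right)} = 2 G$
$P - R{\left(3 \right)} = 3644 - 2 \cdot 3 = 3644 - 6 = 3638$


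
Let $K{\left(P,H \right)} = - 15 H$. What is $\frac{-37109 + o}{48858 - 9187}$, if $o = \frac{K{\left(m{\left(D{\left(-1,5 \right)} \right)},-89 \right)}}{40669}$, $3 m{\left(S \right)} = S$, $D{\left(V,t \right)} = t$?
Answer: $- \frac{1509184586}{1613379899} \approx -0.93542$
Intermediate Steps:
$m{\left(S \right)} = \frac{S}{3}$
$o = \frac{1335}{40669}$ ($o = \frac{\left(-15\right) \left(-89\right)}{40669} = 1335 \cdot \frac{1}{40669} = \frac{1335}{40669} \approx 0.032826$)
$\frac{-37109 + o}{48858 - 9187} = \frac{-37109 + \frac{1335}{40669}}{48858 - 9187} = - \frac{1509184586}{40669 \cdot 39671} = \left(- \frac{1509184586}{40669}\right) \frac{1}{39671} = - \frac{1509184586}{1613379899}$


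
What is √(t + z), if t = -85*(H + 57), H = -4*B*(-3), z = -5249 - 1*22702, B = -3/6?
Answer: I*√32286 ≈ 179.68*I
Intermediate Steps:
B = -½ (B = -3*⅙ = -½ ≈ -0.50000)
z = -27951 (z = -5249 - 22702 = -27951)
H = -6 (H = -4*(-½)*(-3) = 2*(-3) = -6)
t = -4335 (t = -85*(-6 + 57) = -85*51 = -4335)
√(t + z) = √(-4335 - 27951) = √(-32286) = I*√32286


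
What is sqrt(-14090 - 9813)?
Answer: I*sqrt(23903) ≈ 154.61*I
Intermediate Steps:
sqrt(-14090 - 9813) = sqrt(-23903) = I*sqrt(23903)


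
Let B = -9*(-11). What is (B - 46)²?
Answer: 2809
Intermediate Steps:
B = 99
(B - 46)² = (99 - 46)² = 53² = 2809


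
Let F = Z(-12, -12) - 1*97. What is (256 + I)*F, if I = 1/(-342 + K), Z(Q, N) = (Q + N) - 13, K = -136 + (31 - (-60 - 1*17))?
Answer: -6346173/185 ≈ -34304.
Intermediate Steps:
K = -28 (K = -136 + (31 - (-60 - 17)) = -136 + (31 - 1*(-77)) = -136 + (31 + 77) = -136 + 108 = -28)
Z(Q, N) = -13 + N + Q (Z(Q, N) = (N + Q) - 13 = -13 + N + Q)
I = -1/370 (I = 1/(-342 - 28) = 1/(-370) = -1/370 ≈ -0.0027027)
F = -134 (F = (-13 - 12 - 12) - 1*97 = -37 - 97 = -134)
(256 + I)*F = (256 - 1/370)*(-134) = (94719/370)*(-134) = -6346173/185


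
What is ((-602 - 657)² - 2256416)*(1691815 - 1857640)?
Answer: 111324126375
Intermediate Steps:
((-602 - 657)² - 2256416)*(1691815 - 1857640) = ((-1259)² - 2256416)*(-165825) = (1585081 - 2256416)*(-165825) = -671335*(-165825) = 111324126375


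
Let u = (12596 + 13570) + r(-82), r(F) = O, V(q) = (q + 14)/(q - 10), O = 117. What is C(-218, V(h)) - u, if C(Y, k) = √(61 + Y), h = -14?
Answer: -26283 + I*√157 ≈ -26283.0 + 12.53*I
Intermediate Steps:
V(q) = (14 + q)/(-10 + q)
r(F) = 117
u = 26283 (u = (12596 + 13570) + 117 = 26166 + 117 = 26283)
C(-218, V(h)) - u = √(61 - 218) - 1*26283 = √(-157) - 26283 = I*√157 - 26283 = -26283 + I*√157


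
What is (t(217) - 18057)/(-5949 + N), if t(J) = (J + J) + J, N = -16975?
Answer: 8703/11462 ≈ 0.75929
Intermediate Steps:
t(J) = 3*J (t(J) = 2*J + J = 3*J)
(t(217) - 18057)/(-5949 + N) = (3*217 - 18057)/(-5949 - 16975) = (651 - 18057)/(-22924) = -17406*(-1/22924) = 8703/11462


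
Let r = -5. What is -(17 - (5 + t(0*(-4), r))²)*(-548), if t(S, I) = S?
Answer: -4384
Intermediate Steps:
-(17 - (5 + t(0*(-4), r))²)*(-548) = -(17 - (5 + 0*(-4))²)*(-548) = -(17 - (5 + 0)²)*(-548) = -(17 - 1*5²)*(-548) = -(17 - 1*25)*(-548) = -(17 - 25)*(-548) = -(-8)*(-548) = -1*4384 = -4384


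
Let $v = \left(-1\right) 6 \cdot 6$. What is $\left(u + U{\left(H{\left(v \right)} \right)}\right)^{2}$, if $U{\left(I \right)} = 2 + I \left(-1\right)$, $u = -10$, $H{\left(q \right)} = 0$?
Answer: $64$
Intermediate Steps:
$v = -36$ ($v = \left(-6\right) 6 = -36$)
$U{\left(I \right)} = 2 - I$
$\left(u + U{\left(H{\left(v \right)} \right)}\right)^{2} = \left(-10 + \left(2 - 0\right)\right)^{2} = \left(-10 + \left(2 + 0\right)\right)^{2} = \left(-10 + 2\right)^{2} = \left(-8\right)^{2} = 64$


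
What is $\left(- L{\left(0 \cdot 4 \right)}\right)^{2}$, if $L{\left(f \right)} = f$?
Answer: $0$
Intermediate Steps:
$\left(- L{\left(0 \cdot 4 \right)}\right)^{2} = \left(- 0 \cdot 4\right)^{2} = \left(\left(-1\right) 0\right)^{2} = 0^{2} = 0$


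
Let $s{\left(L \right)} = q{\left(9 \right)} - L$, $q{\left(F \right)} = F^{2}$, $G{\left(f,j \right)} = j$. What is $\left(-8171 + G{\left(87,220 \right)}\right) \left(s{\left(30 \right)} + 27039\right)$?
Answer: $-215392590$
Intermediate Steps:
$s{\left(L \right)} = 81 - L$ ($s{\left(L \right)} = 9^{2} - L = 81 - L$)
$\left(-8171 + G{\left(87,220 \right)}\right) \left(s{\left(30 \right)} + 27039\right) = \left(-8171 + 220\right) \left(\left(81 - 30\right) + 27039\right) = - 7951 \left(\left(81 - 30\right) + 27039\right) = - 7951 \left(51 + 27039\right) = \left(-7951\right) 27090 = -215392590$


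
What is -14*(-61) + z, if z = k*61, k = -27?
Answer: -793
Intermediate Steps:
z = -1647 (z = -27*61 = -1647)
-14*(-61) + z = -14*(-61) - 1647 = 854 - 1647 = -793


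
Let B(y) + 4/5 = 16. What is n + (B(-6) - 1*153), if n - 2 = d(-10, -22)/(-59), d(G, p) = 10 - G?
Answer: -40161/295 ≈ -136.14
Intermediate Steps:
B(y) = 76/5 (B(y) = -⅘ + 16 = 76/5)
n = 98/59 (n = 2 + (10 - 1*(-10))/(-59) = 2 + (10 + 10)*(-1/59) = 2 + 20*(-1/59) = 2 - 20/59 = 98/59 ≈ 1.6610)
n + (B(-6) - 1*153) = 98/59 + (76/5 - 1*153) = 98/59 + (76/5 - 153) = 98/59 - 689/5 = -40161/295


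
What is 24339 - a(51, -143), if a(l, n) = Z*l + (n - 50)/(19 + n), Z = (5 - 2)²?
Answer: 2960927/124 ≈ 23878.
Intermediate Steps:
Z = 9 (Z = 3² = 9)
a(l, n) = 9*l + (-50 + n)/(19 + n) (a(l, n) = 9*l + (n - 50)/(19 + n) = 9*l + (-50 + n)/(19 + n))
24339 - a(51, -143) = 24339 - (-50 - 143 + 171*51 + 9*51*(-143))/(19 - 143) = 24339 - (-50 - 143 + 8721 - 65637)/(-124) = 24339 - (-1)*(-57109)/124 = 24339 - 1*57109/124 = 24339 - 57109/124 = 2960927/124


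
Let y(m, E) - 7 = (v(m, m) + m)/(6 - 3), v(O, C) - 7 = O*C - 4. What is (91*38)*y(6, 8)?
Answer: 76076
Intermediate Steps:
v(O, C) = 3 + C*O (v(O, C) = 7 + (O*C - 4) = 7 + (C*O - 4) = 7 + (-4 + C*O) = 3 + C*O)
y(m, E) = 8 + m/3 + m²/3 (y(m, E) = 7 + ((3 + m*m) + m)/(6 - 3) = 7 + ((3 + m²) + m)/3 = 7 + (3 + m + m²)*(⅓) = 7 + (1 + m/3 + m²/3) = 8 + m/3 + m²/3)
(91*38)*y(6, 8) = (91*38)*(8 + (⅓)*6 + (⅓)*6²) = 3458*(8 + 2 + (⅓)*36) = 3458*(8 + 2 + 12) = 3458*22 = 76076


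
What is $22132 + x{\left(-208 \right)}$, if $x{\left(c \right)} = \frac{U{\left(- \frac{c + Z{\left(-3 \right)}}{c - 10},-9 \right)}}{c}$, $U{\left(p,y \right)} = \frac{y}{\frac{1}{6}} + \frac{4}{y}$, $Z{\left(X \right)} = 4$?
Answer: $\frac{20715797}{936} \approx 22132.0$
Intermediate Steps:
$U{\left(p,y \right)} = \frac{4}{y} + 6 y$ ($U{\left(p,y \right)} = y \frac{1}{\frac{1}{6}} + \frac{4}{y} = y 6 + \frac{4}{y} = 6 y + \frac{4}{y} = \frac{4}{y} + 6 y$)
$x{\left(c \right)} = - \frac{490}{9 c}$ ($x{\left(c \right)} = \frac{\frac{4}{-9} + 6 \left(-9\right)}{c} = \frac{4 \left(- \frac{1}{9}\right) - 54}{c} = \frac{- \frac{4}{9} - 54}{c} = - \frac{490}{9 c}$)
$22132 + x{\left(-208 \right)} = 22132 - \frac{490}{9 \left(-208\right)} = 22132 - - \frac{245}{936} = 22132 + \frac{245}{936} = \frac{20715797}{936}$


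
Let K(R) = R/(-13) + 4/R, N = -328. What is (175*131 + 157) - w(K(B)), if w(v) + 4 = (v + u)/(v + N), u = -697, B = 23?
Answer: 2274893334/98549 ≈ 23084.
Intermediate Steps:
K(R) = 4/R - R/13 (K(R) = R*(-1/13) + 4/R = -R/13 + 4/R = 4/R - R/13)
w(v) = -4 + (-697 + v)/(-328 + v) (w(v) = -4 + (v - 697)/(v - 328) = -4 + (-697 + v)/(-328 + v))
(175*131 + 157) - w(K(B)) = (175*131 + 157) - 3*(205 - (4/23 - 1/13*23))/(-328 + (4/23 - 1/13*23)) = (22925 + 157) - 3*(205 - (4*(1/23) - 23/13))/(-328 + (4*(1/23) - 23/13)) = 23082 - 3*(205 - (4/23 - 23/13))/(-328 + (4/23 - 23/13)) = 23082 - 3*(205 - 1*(-477/299))/(-328 - 477/299) = 23082 - 3*(205 + 477/299)/(-98549/299) = 23082 - 3*(-299)*61772/(98549*299) = 23082 - 1*(-185316/98549) = 23082 + 185316/98549 = 2274893334/98549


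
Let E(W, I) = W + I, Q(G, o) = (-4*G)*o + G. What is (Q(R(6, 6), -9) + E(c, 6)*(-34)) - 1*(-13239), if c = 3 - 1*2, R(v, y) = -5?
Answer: 12816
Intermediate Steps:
c = 1 (c = 3 - 2 = 1)
Q(G, o) = G - 4*G*o (Q(G, o) = -4*G*o + G = G - 4*G*o)
E(W, I) = I + W
(Q(R(6, 6), -9) + E(c, 6)*(-34)) - 1*(-13239) = (-5*(1 - 4*(-9)) + (6 + 1)*(-34)) - 1*(-13239) = (-5*(1 + 36) + 7*(-34)) + 13239 = (-5*37 - 238) + 13239 = (-185 - 238) + 13239 = -423 + 13239 = 12816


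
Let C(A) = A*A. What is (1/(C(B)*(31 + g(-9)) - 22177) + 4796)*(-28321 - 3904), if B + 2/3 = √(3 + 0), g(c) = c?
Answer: -6114872453765503525/39565376833 - 76566600*√3/39565376833 ≈ -1.5455e+8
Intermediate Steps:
B = -⅔ + √3 (B = -⅔ + √(3 + 0) = -⅔ + √3 ≈ 1.0654)
C(A) = A²
(1/(C(B)*(31 + g(-9)) - 22177) + 4796)*(-28321 - 3904) = (1/((-⅔ + √3)²*(31 - 9) - 22177) + 4796)*(-28321 - 3904) = (1/((-⅔ + √3)²*22 - 22177) + 4796)*(-32225) = (1/(22*(-⅔ + √3)² - 22177) + 4796)*(-32225) = (1/(-22177 + 22*(-⅔ + √3)²) + 4796)*(-32225) = (4796 + 1/(-22177 + 22*(-⅔ + √3)²))*(-32225) = -154551100 - 32225/(-22177 + 22*(-⅔ + √3)²)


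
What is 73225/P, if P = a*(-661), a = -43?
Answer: 73225/28423 ≈ 2.5763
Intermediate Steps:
P = 28423 (P = -43*(-661) = 28423)
73225/P = 73225/28423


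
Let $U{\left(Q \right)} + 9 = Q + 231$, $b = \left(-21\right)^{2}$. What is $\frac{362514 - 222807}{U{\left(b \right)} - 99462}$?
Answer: $- \frac{46569}{32933} \approx -1.4141$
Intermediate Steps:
$b = 441$
$U{\left(Q \right)} = 222 + Q$ ($U{\left(Q \right)} = -9 + \left(Q + 231\right) = -9 + \left(231 + Q\right) = 222 + Q$)
$\frac{362514 - 222807}{U{\left(b \right)} - 99462} = \frac{362514 - 222807}{\left(222 + 441\right) - 99462} = \frac{139707}{663 - 99462} = \frac{139707}{-98799} = 139707 \left(- \frac{1}{98799}\right) = - \frac{46569}{32933}$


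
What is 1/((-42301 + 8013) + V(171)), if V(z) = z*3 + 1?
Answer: -1/33774 ≈ -2.9609e-5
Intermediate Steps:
V(z) = 1 + 3*z (V(z) = 3*z + 1 = 1 + 3*z)
1/((-42301 + 8013) + V(171)) = 1/((-42301 + 8013) + (1 + 3*171)) = 1/(-34288 + (1 + 513)) = 1/(-34288 + 514) = 1/(-33774) = -1/33774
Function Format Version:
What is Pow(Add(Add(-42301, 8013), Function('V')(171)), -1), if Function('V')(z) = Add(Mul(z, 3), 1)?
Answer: Rational(-1, 33774) ≈ -2.9609e-5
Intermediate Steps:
Function('V')(z) = Add(1, Mul(3, z)) (Function('V')(z) = Add(Mul(3, z), 1) = Add(1, Mul(3, z)))
Pow(Add(Add(-42301, 8013), Function('V')(171)), -1) = Pow(Add(Add(-42301, 8013), Add(1, Mul(3, 171))), -1) = Pow(Add(-34288, Add(1, 513)), -1) = Pow(Add(-34288, 514), -1) = Pow(-33774, -1) = Rational(-1, 33774)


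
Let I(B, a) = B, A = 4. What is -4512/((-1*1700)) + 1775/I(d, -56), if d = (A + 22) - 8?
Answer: 774679/7650 ≈ 101.27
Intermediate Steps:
d = 18 (d = (4 + 22) - 8 = 26 - 8 = 18)
-4512/((-1*1700)) + 1775/I(d, -56) = -4512/((-1*1700)) + 1775/18 = -4512/(-1700) + 1775*(1/18) = -4512*(-1/1700) + 1775/18 = 1128/425 + 1775/18 = 774679/7650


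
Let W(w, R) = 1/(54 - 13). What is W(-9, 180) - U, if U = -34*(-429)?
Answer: -598025/41 ≈ -14586.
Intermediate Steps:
U = 14586
W(w, R) = 1/41
W(-9, 180) - U = 1/41 - 1*14586 = 1/41 - 14586 = -598025/41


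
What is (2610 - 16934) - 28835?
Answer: -43159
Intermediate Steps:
(2610 - 16934) - 28835 = -14324 - 28835 = -43159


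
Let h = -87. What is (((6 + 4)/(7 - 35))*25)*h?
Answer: 10875/14 ≈ 776.79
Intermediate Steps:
(((6 + 4)/(7 - 35))*25)*h = (((6 + 4)/(7 - 35))*25)*(-87) = ((10/(-28))*25)*(-87) = ((10*(-1/28))*25)*(-87) = -5/14*25*(-87) = -125/14*(-87) = 10875/14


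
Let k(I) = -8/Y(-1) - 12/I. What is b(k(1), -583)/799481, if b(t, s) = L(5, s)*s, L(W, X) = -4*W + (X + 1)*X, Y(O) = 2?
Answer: -197803738/799481 ≈ -247.42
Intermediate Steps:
k(I) = -4 - 12/I (k(I) = -8/2 - 12/I = -8*1/2 - 12/I = -4 - 12/I)
L(W, X) = -4*W + X*(1 + X) (L(W, X) = -4*W + (1 + X)*X = -4*W + X*(1 + X))
b(t, s) = s*(-20 + s + s**2) (b(t, s) = (s + s**2 - 4*5)*s = (s + s**2 - 20)*s = (-20 + s + s**2)*s = s*(-20 + s + s**2))
b(k(1), -583)/799481 = -583*(-20 - 583 + (-583)**2)/799481 = -583*(-20 - 583 + 339889)*(1/799481) = -583*339286*(1/799481) = -197803738*1/799481 = -197803738/799481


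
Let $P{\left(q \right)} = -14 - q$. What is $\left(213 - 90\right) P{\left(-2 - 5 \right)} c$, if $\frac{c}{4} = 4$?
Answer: $-13776$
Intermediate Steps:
$c = 16$ ($c = 4 \cdot 4 = 16$)
$\left(213 - 90\right) P{\left(-2 - 5 \right)} c = \left(213 - 90\right) \left(-14 - \left(-2 - 5\right)\right) 16 = 123 \left(-14 - \left(-2 - 5\right)\right) 16 = 123 \left(-14 - -7\right) 16 = 123 \left(-14 + 7\right) 16 = 123 \left(\left(-7\right) 16\right) = 123 \left(-112\right) = -13776$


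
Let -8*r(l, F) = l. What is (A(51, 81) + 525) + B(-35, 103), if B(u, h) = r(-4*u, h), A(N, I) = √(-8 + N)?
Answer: 1015/2 + √43 ≈ 514.06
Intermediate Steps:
r(l, F) = -l/8
B(u, h) = u/2 (B(u, h) = -(-1)*u/2 = u/2)
(A(51, 81) + 525) + B(-35, 103) = (√(-8 + 51) + 525) + (½)*(-35) = (√43 + 525) - 35/2 = (525 + √43) - 35/2 = 1015/2 + √43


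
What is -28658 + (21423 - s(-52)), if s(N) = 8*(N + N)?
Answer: -6403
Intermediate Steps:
s(N) = 16*N (s(N) = 8*(2*N) = 16*N)
-28658 + (21423 - s(-52)) = -28658 + (21423 - 16*(-52)) = -28658 + (21423 - 1*(-832)) = -28658 + (21423 + 832) = -28658 + 22255 = -6403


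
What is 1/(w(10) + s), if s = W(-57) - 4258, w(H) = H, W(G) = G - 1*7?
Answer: -1/4312 ≈ -0.00023191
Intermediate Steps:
W(G) = -7 + G (W(G) = G - 7 = -7 + G)
s = -4322 (s = (-7 - 57) - 4258 = -64 - 4258 = -4322)
1/(w(10) + s) = 1/(10 - 4322) = 1/(-4312) = -1/4312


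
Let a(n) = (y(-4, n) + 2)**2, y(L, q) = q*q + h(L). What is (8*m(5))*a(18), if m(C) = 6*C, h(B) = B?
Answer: 24884160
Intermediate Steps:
y(L, q) = L + q**2 (y(L, q) = q*q + L = q**2 + L = L + q**2)
a(n) = (-2 + n**2)**2 (a(n) = ((-4 + n**2) + 2)**2 = (-2 + n**2)**2)
(8*m(5))*a(18) = (8*(6*5))*(-2 + 18**2)**2 = (8*30)*(-2 + 324)**2 = 240*322**2 = 240*103684 = 24884160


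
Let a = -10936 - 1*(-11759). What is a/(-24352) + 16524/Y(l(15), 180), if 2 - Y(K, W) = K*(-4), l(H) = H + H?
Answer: 201146021/1485472 ≈ 135.41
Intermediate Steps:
l(H) = 2*H
Y(K, W) = 2 + 4*K (Y(K, W) = 2 - K*(-4) = 2 - (-4)*K = 2 + 4*K)
a = 823 (a = -10936 + 11759 = 823)
a/(-24352) + 16524/Y(l(15), 180) = 823/(-24352) + 16524/(2 + 4*(2*15)) = 823*(-1/24352) + 16524/(2 + 4*30) = -823/24352 + 16524/(2 + 120) = -823/24352 + 16524/122 = -823/24352 + 16524*(1/122) = -823/24352 + 8262/61 = 201146021/1485472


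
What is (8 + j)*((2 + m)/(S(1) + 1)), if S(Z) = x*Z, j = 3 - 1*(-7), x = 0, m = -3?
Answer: -18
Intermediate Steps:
j = 10 (j = 3 + 7 = 10)
S(Z) = 0 (S(Z) = 0*Z = 0)
(8 + j)*((2 + m)/(S(1) + 1)) = (8 + 10)*((2 - 3)/(0 + 1)) = 18*(-1/1) = 18*(-1*1) = 18*(-1) = -18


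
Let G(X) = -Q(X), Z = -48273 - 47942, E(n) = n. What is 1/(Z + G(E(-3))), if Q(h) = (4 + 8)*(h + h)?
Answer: -1/96143 ≈ -1.0401e-5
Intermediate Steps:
Q(h) = 24*h (Q(h) = 12*(2*h) = 24*h)
Z = -96215
G(X) = -24*X
1/(Z + G(E(-3))) = 1/(-96215 - 24*(-3)) = 1/(-96215 + 72) = 1/(-96143) = -1/96143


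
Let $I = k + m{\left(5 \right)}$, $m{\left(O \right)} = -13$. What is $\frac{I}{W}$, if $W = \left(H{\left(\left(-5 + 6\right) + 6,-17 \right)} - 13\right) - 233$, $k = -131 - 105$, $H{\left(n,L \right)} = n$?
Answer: $\frac{249}{239} \approx 1.0418$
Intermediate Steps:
$k = -236$
$I = -249$ ($I = -236 - 13 = -249$)
$W = -239$ ($W = \left(\left(\left(-5 + 6\right) + 6\right) - 13\right) - 233 = \left(\left(1 + 6\right) - 13\right) - 233 = \left(7 - 13\right) - 233 = -6 - 233 = -239$)
$\frac{I}{W} = - \frac{249}{-239} = \left(-249\right) \left(- \frac{1}{239}\right) = \frac{249}{239}$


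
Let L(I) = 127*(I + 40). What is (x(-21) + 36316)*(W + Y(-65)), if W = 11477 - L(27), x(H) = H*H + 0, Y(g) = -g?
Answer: 111483981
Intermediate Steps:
L(I) = 5080 + 127*I (L(I) = 127*(40 + I) = 5080 + 127*I)
x(H) = H**2 (x(H) = H**2 + 0 = H**2)
W = 2968 (W = 11477 - (5080 + 127*27) = 11477 - (5080 + 3429) = 11477 - 1*8509 = 11477 - 8509 = 2968)
(x(-21) + 36316)*(W + Y(-65)) = ((-21)**2 + 36316)*(2968 - 1*(-65)) = (441 + 36316)*(2968 + 65) = 36757*3033 = 111483981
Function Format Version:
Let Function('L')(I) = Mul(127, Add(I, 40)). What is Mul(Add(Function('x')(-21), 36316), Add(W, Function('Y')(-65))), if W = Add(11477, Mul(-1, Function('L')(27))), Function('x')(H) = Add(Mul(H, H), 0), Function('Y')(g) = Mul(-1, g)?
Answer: 111483981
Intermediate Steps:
Function('L')(I) = Add(5080, Mul(127, I)) (Function('L')(I) = Mul(127, Add(40, I)) = Add(5080, Mul(127, I)))
Function('x')(H) = Pow(H, 2) (Function('x')(H) = Add(Pow(H, 2), 0) = Pow(H, 2))
W = 2968 (W = Add(11477, Mul(-1, Add(5080, Mul(127, 27)))) = Add(11477, Mul(-1, Add(5080, 3429))) = Add(11477, Mul(-1, 8509)) = Add(11477, -8509) = 2968)
Mul(Add(Function('x')(-21), 36316), Add(W, Function('Y')(-65))) = Mul(Add(Pow(-21, 2), 36316), Add(2968, Mul(-1, -65))) = Mul(Add(441, 36316), Add(2968, 65)) = Mul(36757, 3033) = 111483981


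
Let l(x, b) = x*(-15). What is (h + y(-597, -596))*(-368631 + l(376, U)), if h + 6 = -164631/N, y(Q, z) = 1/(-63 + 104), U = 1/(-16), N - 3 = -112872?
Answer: 869266604246/514181 ≈ 1.6906e+6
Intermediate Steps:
N = -112869 (N = 3 - 112872 = -112869)
U = -1/16 ≈ -0.062500
y(Q, z) = 1/41
h = -170861/37623 (h = -6 - 164631/(-112869) = -6 - 164631*(-1/112869) = -6 + 54877/37623 = -170861/37623 ≈ -4.5414)
l(x, b) = -15*x
(h + y(-597, -596))*(-368631 + l(376, U)) = (-170861/37623 + 1/41)*(-368631 - 15*376) = -6967678*(-368631 - 5640)/1542543 = -6967678/1542543*(-374271) = 869266604246/514181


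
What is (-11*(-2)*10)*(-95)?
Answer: -20900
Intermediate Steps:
(-11*(-2)*10)*(-95) = (22*10)*(-95) = 220*(-95) = -20900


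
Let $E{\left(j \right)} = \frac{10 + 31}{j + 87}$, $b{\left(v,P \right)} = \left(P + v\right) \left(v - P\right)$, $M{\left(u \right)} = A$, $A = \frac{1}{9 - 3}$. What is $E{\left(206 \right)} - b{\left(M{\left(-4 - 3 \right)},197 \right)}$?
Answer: $\frac{409358515}{10548} \approx 38809.0$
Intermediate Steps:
$A = \frac{1}{6} \approx 0.16667$
$M{\left(u \right)} = \frac{1}{6}$
$E{\left(j \right)} = \frac{41}{87 + j}$
$E{\left(206 \right)} - b{\left(M{\left(-4 - 3 \right)},197 \right)} = \frac{41}{87 + 206} - \left(\left(\frac{1}{6}\right)^{2} - 197^{2}\right) = \frac{41}{293} - \left(\frac{1}{36} - 38809\right) = 41 \cdot \frac{1}{293} - \left(\frac{1}{36} - 38809\right) = \frac{41}{293} - - \frac{1397123}{36} = \frac{41}{293} + \frac{1397123}{36} = \frac{409358515}{10548}$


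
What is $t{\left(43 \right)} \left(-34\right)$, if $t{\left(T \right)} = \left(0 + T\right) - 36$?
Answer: $-238$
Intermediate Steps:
$t{\left(T \right)} = -36 + T$ ($t{\left(T \right)} = T - 36 = -36 + T$)
$t{\left(43 \right)} \left(-34\right) = \left(-36 + 43\right) \left(-34\right) = 7 \left(-34\right) = -238$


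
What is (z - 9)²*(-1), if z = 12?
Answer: -9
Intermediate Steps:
(z - 9)²*(-1) = (12 - 9)²*(-1) = 3²*(-1) = 9*(-1) = -9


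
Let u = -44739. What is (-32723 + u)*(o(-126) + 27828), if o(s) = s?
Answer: -2145852324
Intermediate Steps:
(-32723 + u)*(o(-126) + 27828) = (-32723 - 44739)*(-126 + 27828) = -77462*27702 = -2145852324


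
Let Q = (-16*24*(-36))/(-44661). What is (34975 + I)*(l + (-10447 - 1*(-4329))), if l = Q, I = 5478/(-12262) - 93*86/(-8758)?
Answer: -85528018367659761262/399680950663 ≈ -2.1399e+8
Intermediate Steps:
I = 12523788/26847649 (I = 5478*(-1/12262) - 7998*(-1/8758) = -2739/6131 + 3999/4379 = 12523788/26847649 ≈ 0.46648)
Q = -4608/14887 (Q = -384*(-36)*(-1/44661) = 13824*(-1/44661) = -4608/14887 ≈ -0.30953)
l = -4608/14887 ≈ -0.30953
(34975 + I)*(l + (-10447 - 1*(-4329))) = (34975 + 12523788/26847649)*(-4608/14887 + (-10447 - 1*(-4329))) = 939009047563*(-4608/14887 + (-10447 + 4329))/26847649 = 939009047563*(-4608/14887 - 6118)/26847649 = (939009047563/26847649)*(-91083274/14887) = -85528018367659761262/399680950663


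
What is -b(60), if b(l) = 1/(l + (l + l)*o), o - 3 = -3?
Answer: -1/60 ≈ -0.016667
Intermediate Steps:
o = 0 (o = 3 - 3 = 0)
b(l) = 1/l (b(l) = 1/(l + (l + l)*0) = 1/(l + (2*l)*0) = 1/(l + 0) = 1/l)
-b(60) = -1/60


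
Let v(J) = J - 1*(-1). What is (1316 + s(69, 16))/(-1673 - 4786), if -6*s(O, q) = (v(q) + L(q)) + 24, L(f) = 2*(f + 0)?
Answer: -7823/38754 ≈ -0.20186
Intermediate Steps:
v(J) = 1 + J (v(J) = J + 1 = 1 + J)
L(f) = 2*f
s(O, q) = -25/6 - q/2 (s(O, q) = -(((1 + q) + 2*q) + 24)/6 = -((1 + 3*q) + 24)/6 = -(25 + 3*q)/6 = -25/6 - q/2)
(1316 + s(69, 16))/(-1673 - 4786) = (1316 + (-25/6 - ½*16))/(-1673 - 4786) = (1316 + (-25/6 - 8))/(-6459) = (1316 - 73/6)*(-1/6459) = (7823/6)*(-1/6459) = -7823/38754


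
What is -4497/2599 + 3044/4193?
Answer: -10944565/10897607 ≈ -1.0043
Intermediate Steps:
-4497/2599 + 3044/4193 = -10944565/10897607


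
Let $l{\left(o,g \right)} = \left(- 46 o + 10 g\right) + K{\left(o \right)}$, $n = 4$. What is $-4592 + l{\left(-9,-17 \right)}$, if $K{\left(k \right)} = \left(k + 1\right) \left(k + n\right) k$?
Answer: $-4708$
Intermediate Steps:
$K{\left(k \right)} = k \left(1 + k\right) \left(4 + k\right)$ ($K{\left(k \right)} = \left(k + 1\right) \left(k + 4\right) k = \left(1 + k\right) \left(4 + k\right) k = k \left(1 + k\right) \left(4 + k\right)$)
$l{\left(o,g \right)} = - 46 o + 10 g + o \left(4 + o^{2} + 5 o\right)$ ($l{\left(o,g \right)} = \left(- 46 o + 10 g\right) + o \left(4 + o^{2} + 5 o\right) = - 46 o + 10 g + o \left(4 + o^{2} + 5 o\right)$)
$-4592 + l{\left(-9,-17 \right)} = -4592 + \left(\left(-9\right)^{3} - -378 + 5 \left(-9\right)^{2} + 10 \left(-17\right)\right) = -4592 + \left(-729 + 378 + 5 \cdot 81 - 170\right) = -4592 + \left(-729 + 378 + 405 - 170\right) = -4592 - 116 = -4708$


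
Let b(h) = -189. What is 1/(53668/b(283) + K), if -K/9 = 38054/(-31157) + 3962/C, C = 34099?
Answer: -28685408661/7860121149716 ≈ -0.0036495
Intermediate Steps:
K = 10567433808/1062422543 (K = -9*(38054/(-31157) + 3962/34099) = -9*(38054*(-1/31157) + 3962*(1/34099)) = -9*(-38054/31157 + 3962/34099) = -9*(-1174159312/1062422543) = 10567433808/1062422543 ≈ 9.9465)
1/(53668/b(283) + K) = 1/(53668/(-189) + 10567433808/1062422543) = 1/(53668*(-1/189) + 10567433808/1062422543) = 1/(-53668/189 + 10567433808/1062422543) = 1/(-7860121149716/28685408661) = -28685408661/7860121149716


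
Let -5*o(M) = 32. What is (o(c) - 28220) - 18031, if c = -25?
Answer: -231287/5 ≈ -46257.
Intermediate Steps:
o(M) = -32/5 (o(M) = -1/5*32 = -32/5)
(o(c) - 28220) - 18031 = (-32/5 - 28220) - 18031 = -141132/5 - 18031 = -231287/5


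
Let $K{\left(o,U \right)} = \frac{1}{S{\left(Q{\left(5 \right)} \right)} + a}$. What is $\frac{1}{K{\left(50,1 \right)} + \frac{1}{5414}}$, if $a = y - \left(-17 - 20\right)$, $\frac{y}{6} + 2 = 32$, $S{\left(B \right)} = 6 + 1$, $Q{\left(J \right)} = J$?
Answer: $\frac{606368}{2819} \approx 215.1$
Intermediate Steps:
$S{\left(B \right)} = 7$
$y = 180$ ($y = -12 + 6 \cdot 32 = -12 + 192 = 180$)
$a = 217$ ($a = 180 - \left(-17 - 20\right) = 180 - -37 = 180 + 37 = 217$)
$K{\left(o,U \right)} = \frac{1}{224}$ ($K{\left(o,U \right)} = \frac{1}{7 + 217} = \frac{1}{224}$)
$\frac{1}{K{\left(50,1 \right)} + \frac{1}{5414}} = \frac{1}{\frac{1}{224} + \frac{1}{5414}} = \frac{1}{\frac{2819}{606368}} = \frac{606368}{2819}$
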